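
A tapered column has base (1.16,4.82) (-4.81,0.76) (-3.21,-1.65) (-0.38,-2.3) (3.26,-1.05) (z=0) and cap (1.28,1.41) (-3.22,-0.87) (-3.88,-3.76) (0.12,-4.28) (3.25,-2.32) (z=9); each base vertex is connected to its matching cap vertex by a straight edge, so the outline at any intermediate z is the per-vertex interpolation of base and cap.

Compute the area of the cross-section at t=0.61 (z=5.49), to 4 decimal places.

Cross-section at t=0.61: each vertex is (1-t)·p0[i] + t·p1[i].
  v1: (1-0.61)·(1.16,4.82) + 0.61·(1.28,1.41) = (1.2332,2.7399)
  v2: (1-0.61)·(-4.81,0.76) + 0.61·(-3.22,-0.87) = (-3.8401,-0.2343)
  v3: (1-0.61)·(-3.21,-1.65) + 0.61·(-3.88,-3.76) = (-3.6187,-2.9371)
  v4: (1-0.61)·(-0.38,-2.3) + 0.61·(0.12,-4.28) = (-0.0750,-3.5078)
  v5: (1-0.61)·(3.26,-1.05) + 0.61·(3.25,-2.32) = (3.2539,-1.8247)
Shoelace sum Σ(x_i·y_{i+1} − x_{i+1}·y_i):
  i=1: 1.2332·-0.2343 − -3.8401·2.7399 = +10.2326 (running +10.2326)
  i=2: -3.8401·-2.9371 − -3.6187·-0.2343 = +10.4309 (running +20.6634)
  i=3: -3.6187·-3.5078 − -0.0750·-2.9371 = +12.4734 (running +33.1368)
  i=4: -0.0750·-1.8247 − 3.2539·-3.5078 = +11.5509 (running +44.6877)
  i=5: 3.2539·2.7399 − 1.2332·-1.8247 = +11.1656 (running +55.8533)
Area = |Σ|/2 = |55.8533|/2 = 27.9267

Area at t=0.61: 27.9267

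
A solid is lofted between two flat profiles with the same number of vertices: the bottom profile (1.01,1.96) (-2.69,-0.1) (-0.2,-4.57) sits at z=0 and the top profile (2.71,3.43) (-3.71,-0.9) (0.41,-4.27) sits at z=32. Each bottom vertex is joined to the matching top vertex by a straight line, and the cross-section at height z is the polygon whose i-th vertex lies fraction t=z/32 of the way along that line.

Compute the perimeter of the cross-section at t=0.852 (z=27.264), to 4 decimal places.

Cross-section at t=0.852: each vertex is (1-t)·p0[i] + t·p1[i].
  v1: (1-0.852)·(1.01,1.96) + 0.852·(2.71,3.43) = (2.4584,3.2124)
  v2: (1-0.852)·(-2.69,-0.1) + 0.852·(-3.71,-0.9) = (-3.5590,-0.7816)
  v3: (1-0.852)·(-0.2,-4.57) + 0.852·(0.41,-4.27) = (0.3197,-4.3144)
Perimeter = Σ |v_{i+1} − v_i|:
  edge 1→2: √(-6.0174² + -3.9940²) = 7.2223 (running 7.2223)
  edge 2→3: √(3.8788² + -3.5328²) = 5.2465 (running 12.4688)
  edge 3→1: √(2.1387² + 7.5268²) = 7.8248 (running 20.2936)
Perimeter = 20.2936

Perimeter at t=0.852: 20.2936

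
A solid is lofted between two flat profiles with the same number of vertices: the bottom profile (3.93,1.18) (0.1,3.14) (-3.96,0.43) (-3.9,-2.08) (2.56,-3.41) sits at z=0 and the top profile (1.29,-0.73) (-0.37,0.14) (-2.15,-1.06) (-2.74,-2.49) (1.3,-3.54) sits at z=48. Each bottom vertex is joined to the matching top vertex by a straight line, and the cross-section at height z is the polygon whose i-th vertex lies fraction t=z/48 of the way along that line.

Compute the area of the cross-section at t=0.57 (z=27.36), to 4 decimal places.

Cross-section at t=0.57: each vertex is (1-t)·p0[i] + t·p1[i].
  v1: (1-0.57)·(3.93,1.18) + 0.57·(1.29,-0.73) = (2.4252,0.0913)
  v2: (1-0.57)·(0.1,3.14) + 0.57·(-0.37,0.14) = (-0.1679,1.4300)
  v3: (1-0.57)·(-3.96,0.43) + 0.57·(-2.15,-1.06) = (-2.9283,-0.4193)
  v4: (1-0.57)·(-3.9,-2.08) + 0.57·(-2.74,-2.49) = (-3.2388,-2.3137)
  v5: (1-0.57)·(2.56,-3.41) + 0.57·(1.3,-3.54) = (1.8418,-3.4841)
Shoelace sum Σ(x_i·y_{i+1} − x_{i+1}·y_i):
  i=1: 2.4252·1.4300 − -0.1679·0.0913 = +3.4834 (running +3.4834)
  i=2: -0.1679·-0.4193 − -2.9283·1.4300 = +4.2579 (running +7.7412)
  i=3: -2.9283·-2.3137 − -3.2388·-0.4193 = +5.4172 (running +13.1584)
  i=4: -3.2388·-3.4841 − 1.8418·-2.3137 = +15.5457 (running +28.7041)
  i=5: 1.8418·0.0913 − 2.4252·-3.4841 = +8.6178 (running +37.3219)
Area = |Σ|/2 = |37.3219|/2 = 18.6609

Area at t=0.57: 18.6609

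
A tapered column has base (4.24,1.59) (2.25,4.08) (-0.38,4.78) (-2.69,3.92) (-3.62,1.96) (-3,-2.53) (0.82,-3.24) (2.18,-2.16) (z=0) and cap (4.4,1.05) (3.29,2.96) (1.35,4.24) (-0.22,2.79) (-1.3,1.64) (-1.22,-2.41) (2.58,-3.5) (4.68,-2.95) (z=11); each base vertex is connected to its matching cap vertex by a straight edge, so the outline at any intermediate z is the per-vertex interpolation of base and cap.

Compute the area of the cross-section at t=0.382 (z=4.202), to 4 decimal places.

Area at t=0.382: 41.3262

Cross-section at t=0.382: each vertex is (1-t)·p0[i] + t·p1[i].
  v1: (1-0.382)·(4.24,1.59) + 0.382·(4.4,1.05) = (4.3011,1.3837)
  v2: (1-0.382)·(2.25,4.08) + 0.382·(3.29,2.96) = (2.6473,3.6522)
  v3: (1-0.382)·(-0.38,4.78) + 0.382·(1.35,4.24) = (0.2809,4.5737)
  v4: (1-0.382)·(-2.69,3.92) + 0.382·(-0.22,2.79) = (-1.7465,3.4883)
  v5: (1-0.382)·(-3.62,1.96) + 0.382·(-1.3,1.64) = (-2.7338,1.8378)
  v6: (1-0.382)·(-3,-2.53) + 0.382·(-1.22,-2.41) = (-2.3200,-2.4842)
  v7: (1-0.382)·(0.82,-3.24) + 0.382·(2.58,-3.5) = (1.4923,-3.3393)
  v8: (1-0.382)·(2.18,-2.16) + 0.382·(4.68,-2.95) = (3.1350,-2.4618)
Shoelace sum Σ(x_i·y_{i+1} − x_{i+1}·y_i):
  i=1: 4.3011·3.6522 − 2.6473·1.3837 = +12.0453 (running +12.0453)
  i=2: 2.6473·4.5737 − 0.2809·3.6522 = +11.0822 (running +23.1275)
  i=3: 0.2809·3.4883 − -1.7465·4.5737 = +8.9676 (running +32.0950)
  i=4: -1.7465·1.8378 − -2.7338·3.4883 = +6.3267 (running +38.4217)
  i=5: -2.7338·-2.4842 − -2.3200·1.8378 = +11.0548 (running +49.4765)
  i=6: -2.3200·-3.3393 − 1.4923·-2.4842 = +11.4545 (running +60.9310)
  i=7: 1.4923·-2.4618 − 3.1350·-3.3393 = +6.7950 (running +67.7260)
  i=8: 3.1350·1.3837 − 4.3011·-2.4618 = +14.9264 (running +82.6524)
Area = |Σ|/2 = |82.6524|/2 = 41.3262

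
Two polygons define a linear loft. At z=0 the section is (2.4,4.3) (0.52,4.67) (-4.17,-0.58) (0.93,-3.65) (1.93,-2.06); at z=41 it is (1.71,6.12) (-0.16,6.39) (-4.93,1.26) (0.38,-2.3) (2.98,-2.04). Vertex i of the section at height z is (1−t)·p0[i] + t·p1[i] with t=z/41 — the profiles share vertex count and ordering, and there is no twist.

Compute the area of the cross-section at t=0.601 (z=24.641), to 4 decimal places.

Area at t=0.601: 36.9560

Cross-section at t=0.601: each vertex is (1-t)·p0[i] + t·p1[i].
  v1: (1-0.601)·(2.4,4.3) + 0.601·(1.71,6.12) = (1.9853,5.3938)
  v2: (1-0.601)·(0.52,4.67) + 0.601·(-0.16,6.39) = (0.1113,5.7037)
  v3: (1-0.601)·(-4.17,-0.58) + 0.601·(-4.93,1.26) = (-4.6268,0.5258)
  v4: (1-0.601)·(0.93,-3.65) + 0.601·(0.38,-2.3) = (0.5995,-2.8386)
  v5: (1-0.601)·(1.93,-2.06) + 0.601·(2.98,-2.04) = (2.5610,-2.0480)
Shoelace sum Σ(x_i·y_{i+1} − x_{i+1}·y_i):
  i=1: 1.9853·5.7037 − 0.1113·5.3938 = +10.7232 (running +10.7232)
  i=2: 0.1113·0.5258 − -4.6268·5.7037 = +26.4483 (running +37.1715)
  i=3: -4.6268·-2.8386 − 0.5995·0.5258 = +12.8185 (running +49.9900)
  i=4: 0.5995·-2.0480 − 2.5610·-2.8386 = +6.0423 (running +56.0323)
  i=5: 2.5610·5.3938 − 1.9853·-2.0480 = +17.8797 (running +73.9120)
Area = |Σ|/2 = |73.9120|/2 = 36.9560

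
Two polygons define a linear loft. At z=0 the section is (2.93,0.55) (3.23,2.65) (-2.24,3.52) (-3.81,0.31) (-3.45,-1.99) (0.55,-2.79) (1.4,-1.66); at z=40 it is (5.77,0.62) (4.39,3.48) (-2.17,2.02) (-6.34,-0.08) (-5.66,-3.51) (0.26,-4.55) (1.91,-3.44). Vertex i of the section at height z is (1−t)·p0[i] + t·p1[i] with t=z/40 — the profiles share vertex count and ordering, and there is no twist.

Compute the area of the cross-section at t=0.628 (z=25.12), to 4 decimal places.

Cross-section at t=0.628: each vertex is (1-t)·p0[i] + t·p1[i].
  v1: (1-0.628)·(2.93,0.55) + 0.628·(5.77,0.62) = (4.7135,0.5940)
  v2: (1-0.628)·(3.23,2.65) + 0.628·(4.39,3.48) = (3.9585,3.1712)
  v3: (1-0.628)·(-2.24,3.52) + 0.628·(-2.17,2.02) = (-2.1960,2.5780)
  v4: (1-0.628)·(-3.81,0.31) + 0.628·(-6.34,-0.08) = (-5.3988,0.0651)
  v5: (1-0.628)·(-3.45,-1.99) + 0.628·(-5.66,-3.51) = (-4.8379,-2.9446)
  v6: (1-0.628)·(0.55,-2.79) + 0.628·(0.26,-4.55) = (0.3679,-3.8953)
  v7: (1-0.628)·(1.4,-1.66) + 0.628·(1.91,-3.44) = (1.7203,-2.7778)
Shoelace sum Σ(x_i·y_{i+1} − x_{i+1}·y_i):
  i=1: 4.7135·3.1712 − 3.9585·0.5940 = +12.5965 (running +12.5965)
  i=2: 3.9585·2.5780 − -2.1960·3.1712 = +17.1691 (running +29.7657)
  i=3: -2.1960·0.0651 − -5.3988·2.5780 = +13.7753 (running +43.5409)
  i=4: -5.3988·-2.9446 − -4.8379·0.0651 = +16.2121 (running +59.7530)
  i=5: -4.8379·-3.8953 − 0.3679·-2.9446 = +19.9281 (running +79.6811)
  i=6: 0.3679·-2.7778 − 1.7203·-3.8953 = +5.6791 (running +85.3602)
  i=7: 1.7203·0.5940 − 4.7135·-2.7778 = +14.1152 (running +99.4754)
Area = |Σ|/2 = |99.4754|/2 = 49.7377

Area at t=0.628: 49.7377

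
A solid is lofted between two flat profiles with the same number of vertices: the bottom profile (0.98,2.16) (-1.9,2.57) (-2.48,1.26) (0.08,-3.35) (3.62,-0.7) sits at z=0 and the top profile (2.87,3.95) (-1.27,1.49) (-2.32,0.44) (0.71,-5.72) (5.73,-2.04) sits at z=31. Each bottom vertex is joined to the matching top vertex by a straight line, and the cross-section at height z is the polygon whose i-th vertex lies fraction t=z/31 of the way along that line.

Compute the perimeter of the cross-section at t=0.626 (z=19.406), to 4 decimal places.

Cross-section at t=0.626: each vertex is (1-t)·p0[i] + t·p1[i].
  v1: (1-0.626)·(0.98,2.16) + 0.626·(2.87,3.95) = (2.1631,3.2805)
  v2: (1-0.626)·(-1.9,2.57) + 0.626·(-1.27,1.49) = (-1.5056,1.8939)
  v3: (1-0.626)·(-2.48,1.26) + 0.626·(-2.32,0.44) = (-2.3798,0.7467)
  v4: (1-0.626)·(0.08,-3.35) + 0.626·(0.71,-5.72) = (0.4744,-4.8336)
  v5: (1-0.626)·(3.62,-0.7) + 0.626·(5.73,-2.04) = (4.9409,-1.5388)
Perimeter = Σ |v_{i+1} − v_i|:
  edge 1→2: √(-3.6688² + -1.3866²) = 3.9221 (running 3.9221)
  edge 2→3: √(-0.8742² + -1.1472²) = 1.4424 (running 5.3644)
  edge 3→4: √(2.8542² + -5.5803²) = 6.2679 (running 11.6323)
  edge 4→5: √(4.4665² + 3.2948²) = 5.5502 (running 17.1825)
  edge 5→1: √(-2.7777² + 4.8194²) = 5.5626 (running 22.7451)
Perimeter = 22.7451

Perimeter at t=0.626: 22.7451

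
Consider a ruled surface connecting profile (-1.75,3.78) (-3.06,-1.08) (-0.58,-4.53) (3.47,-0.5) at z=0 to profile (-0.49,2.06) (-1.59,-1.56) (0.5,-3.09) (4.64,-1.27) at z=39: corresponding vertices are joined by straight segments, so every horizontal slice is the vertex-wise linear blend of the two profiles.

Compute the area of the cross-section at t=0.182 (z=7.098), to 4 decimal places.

Cross-section at t=0.182: each vertex is (1-t)·p0[i] + t·p1[i].
  v1: (1-0.182)·(-1.75,3.78) + 0.182·(-0.49,2.06) = (-1.5207,3.4670)
  v2: (1-0.182)·(-3.06,-1.08) + 0.182·(-1.59,-1.56) = (-2.7925,-1.1674)
  v3: (1-0.182)·(-0.58,-4.53) + 0.182·(0.5,-3.09) = (-0.3834,-4.2679)
  v4: (1-0.182)·(3.47,-0.5) + 0.182·(4.64,-1.27) = (3.6829,-0.6401)
Shoelace sum Σ(x_i·y_{i+1} − x_{i+1}·y_i):
  i=1: -1.5207·-1.1674 − -2.7925·3.4670 = +11.4565 (running +11.4565)
  i=2: -2.7925·-4.2679 − -0.3834·-1.1674 = +11.4704 (running +22.9269)
  i=3: -0.3834·-0.6401 − 3.6829·-4.2679 = +15.9639 (running +38.8909)
  i=4: 3.6829·3.4670 − -1.5207·-0.6401 = +11.7952 (running +50.6860)
Area = |Σ|/2 = |50.6860|/2 = 25.3430

Area at t=0.182: 25.3430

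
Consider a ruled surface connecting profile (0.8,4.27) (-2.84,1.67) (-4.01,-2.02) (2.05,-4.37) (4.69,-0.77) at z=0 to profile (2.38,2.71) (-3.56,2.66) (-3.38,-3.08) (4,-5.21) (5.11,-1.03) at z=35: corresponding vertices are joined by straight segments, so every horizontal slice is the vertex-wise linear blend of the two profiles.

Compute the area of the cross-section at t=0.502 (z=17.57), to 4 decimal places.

Cross-section at t=0.502: each vertex is (1-t)·p0[i] + t·p1[i].
  v1: (1-0.502)·(0.8,4.27) + 0.502·(2.38,2.71) = (1.5932,3.4869)
  v2: (1-0.502)·(-2.84,1.67) + 0.502·(-3.56,2.66) = (-3.2014,2.1670)
  v3: (1-0.502)·(-4.01,-2.02) + 0.502·(-3.38,-3.08) = (-3.6937,-2.5521)
  v4: (1-0.502)·(2.05,-4.37) + 0.502·(4,-5.21) = (3.0289,-4.7917)
  v5: (1-0.502)·(4.69,-0.77) + 0.502·(5.11,-1.03) = (4.9008,-0.9005)
Shoelace sum Σ(x_i·y_{i+1} − x_{i+1}·y_i):
  i=1: 1.5932·2.1670 − -3.2014·3.4869 = +14.6154 (running +14.6154)
  i=2: -3.2014·-2.5521 − -3.6937·2.1670 = +16.1747 (running +30.7901)
  i=3: -3.6937·-4.7917 − 3.0289·-2.5521 = +25.4293 (running +56.2194)
  i=4: 3.0289·-0.9005 − 4.9008·-4.7917 = +20.7557 (running +76.9751)
  i=5: 4.9008·3.4869 − 1.5932·-0.9005 = +18.5233 (running +95.4984)
Area = |Σ|/2 = |95.4984|/2 = 47.7492

Area at t=0.502: 47.7492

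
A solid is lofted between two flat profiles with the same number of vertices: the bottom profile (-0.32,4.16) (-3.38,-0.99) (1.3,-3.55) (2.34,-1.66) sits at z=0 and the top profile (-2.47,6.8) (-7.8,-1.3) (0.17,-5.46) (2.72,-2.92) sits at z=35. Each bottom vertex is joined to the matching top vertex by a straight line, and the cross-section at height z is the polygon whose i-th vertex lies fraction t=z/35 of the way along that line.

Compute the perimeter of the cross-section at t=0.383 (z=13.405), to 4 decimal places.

Cross-section at t=0.383: each vertex is (1-t)·p0[i] + t·p1[i].
  v1: (1-0.383)·(-0.32,4.16) + 0.383·(-2.47,6.8) = (-1.1435,5.1711)
  v2: (1-0.383)·(-3.38,-0.99) + 0.383·(-7.8,-1.3) = (-5.0729,-1.1087)
  v3: (1-0.383)·(1.3,-3.55) + 0.383·(0.17,-5.46) = (0.8672,-4.2815)
  v4: (1-0.383)·(2.34,-1.66) + 0.383·(2.72,-2.92) = (2.4855,-2.1426)
Perimeter = Σ |v_{i+1} − v_i|:
  edge 1→2: √(-3.9294² + -6.2798²) = 7.4079 (running 7.4079)
  edge 2→3: √(5.9401² + -3.1728²) = 6.7343 (running 14.1422)
  edge 3→4: √(1.6183² + 2.1390²) = 2.6822 (running 16.8244)
  edge 4→1: √(-3.6290² + 7.3137²) = 8.1645 (running 24.9889)
Perimeter = 24.9889

Perimeter at t=0.383: 24.9889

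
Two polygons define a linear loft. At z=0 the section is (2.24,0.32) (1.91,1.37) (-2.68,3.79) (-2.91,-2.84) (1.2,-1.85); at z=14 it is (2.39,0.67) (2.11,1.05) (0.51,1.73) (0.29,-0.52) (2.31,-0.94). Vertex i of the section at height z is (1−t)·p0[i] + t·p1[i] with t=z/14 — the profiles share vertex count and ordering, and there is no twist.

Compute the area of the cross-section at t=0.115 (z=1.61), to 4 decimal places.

Cross-section at t=0.115: each vertex is (1-t)·p0[i] + t·p1[i].
  v1: (1-0.115)·(2.24,0.32) + 0.115·(2.39,0.67) = (2.2572,0.3603)
  v2: (1-0.115)·(1.91,1.37) + 0.115·(2.11,1.05) = (1.9330,1.3332)
  v3: (1-0.115)·(-2.68,3.79) + 0.115·(0.51,1.73) = (-2.3132,3.5531)
  v4: (1-0.115)·(-2.91,-2.84) + 0.115·(0.29,-0.52) = (-2.5420,-2.5732)
  v5: (1-0.115)·(1.2,-1.85) + 0.115·(2.31,-0.94) = (1.3276,-1.7454)
Shoelace sum Σ(x_i·y_{i+1} − x_{i+1}·y_i):
  i=1: 2.2572·1.3332 − 1.9330·0.3603 = +2.3130 (running +2.3130)
  i=2: 1.9330·3.5531 − -2.3132·1.3332 = +9.9520 (running +12.2650)
  i=3: -2.3132·-2.5732 − -2.5420·3.5531 = +14.9842 (running +27.2492)
  i=4: -2.5420·-1.7454 − 1.3276·-2.5732 = +7.8530 (running +35.1022)
  i=5: 1.3276·0.3603 − 2.2572·-1.7454 = +4.4180 (running +39.5202)
Area = |Σ|/2 = |39.5202|/2 = 19.7601

Area at t=0.115: 19.7601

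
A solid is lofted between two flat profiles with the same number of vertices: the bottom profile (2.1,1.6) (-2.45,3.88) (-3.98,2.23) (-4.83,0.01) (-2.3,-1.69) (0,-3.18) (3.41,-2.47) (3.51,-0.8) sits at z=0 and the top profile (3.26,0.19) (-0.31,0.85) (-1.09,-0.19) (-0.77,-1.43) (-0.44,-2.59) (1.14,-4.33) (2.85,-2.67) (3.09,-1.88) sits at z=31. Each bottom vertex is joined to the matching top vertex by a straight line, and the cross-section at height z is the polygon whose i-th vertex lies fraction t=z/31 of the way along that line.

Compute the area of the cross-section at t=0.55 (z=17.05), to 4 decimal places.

Cross-section at t=0.55: each vertex is (1-t)·p0[i] + t·p1[i].
  v1: (1-0.55)·(2.1,1.6) + 0.55·(3.26,0.19) = (2.7380,0.8245)
  v2: (1-0.55)·(-2.45,3.88) + 0.55·(-0.31,0.85) = (-1.2730,2.2135)
  v3: (1-0.55)·(-3.98,2.23) + 0.55·(-1.09,-0.19) = (-2.3905,0.8990)
  v4: (1-0.55)·(-4.83,0.01) + 0.55·(-0.77,-1.43) = (-2.5970,-0.7820)
  v5: (1-0.55)·(-2.3,-1.69) + 0.55·(-0.44,-2.59) = (-1.2770,-2.1850)
  v6: (1-0.55)·(0,-3.18) + 0.55·(1.14,-4.33) = (0.6270,-3.8125)
  v7: (1-0.55)·(3.41,-2.47) + 0.55·(2.85,-2.67) = (3.1020,-2.5800)
  v8: (1-0.55)·(3.51,-0.8) + 0.55·(3.09,-1.88) = (3.2790,-1.3940)
Shoelace sum Σ(x_i·y_{i+1} − x_{i+1}·y_i):
  i=1: 2.7380·2.2135 − -1.2730·0.8245 = +7.1102 (running +7.1102)
  i=2: -1.2730·0.8990 − -2.3905·2.2135 = +4.1469 (running +11.2571)
  i=3: -2.3905·-0.7820 − -2.5970·0.8990 = +4.2041 (running +15.4612)
  i=4: -2.5970·-2.1850 − -1.2770·-0.7820 = +4.6758 (running +20.1370)
  i=5: -1.2770·-3.8125 − 0.6270·-2.1850 = +6.2386 (running +26.3756)
  i=6: 0.6270·-2.5800 − 3.1020·-3.8125 = +10.2087 (running +36.5843)
  i=7: 3.1020·-1.3940 − 3.2790·-2.5800 = +4.1356 (running +40.7199)
  i=8: 3.2790·0.8245 − 2.7380·-1.3940 = +6.5203 (running +47.2402)
Area = |Σ|/2 = |47.2402|/2 = 23.6201

Area at t=0.55: 23.6201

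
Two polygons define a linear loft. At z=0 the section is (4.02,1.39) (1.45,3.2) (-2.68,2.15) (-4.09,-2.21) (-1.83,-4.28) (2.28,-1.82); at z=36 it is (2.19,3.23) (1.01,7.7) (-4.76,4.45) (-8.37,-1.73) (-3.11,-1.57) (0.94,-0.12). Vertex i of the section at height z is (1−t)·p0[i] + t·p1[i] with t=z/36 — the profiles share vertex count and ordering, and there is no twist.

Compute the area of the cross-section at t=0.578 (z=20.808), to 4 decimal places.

Cross-section at t=0.578: each vertex is (1-t)·p0[i] + t·p1[i].
  v1: (1-0.578)·(4.02,1.39) + 0.578·(2.19,3.23) = (2.9623,2.4535)
  v2: (1-0.578)·(1.45,3.2) + 0.578·(1.01,7.7) = (1.1957,5.8010)
  v3: (1-0.578)·(-2.68,2.15) + 0.578·(-4.76,4.45) = (-3.8822,3.4794)
  v4: (1-0.578)·(-4.09,-2.21) + 0.578·(-8.37,-1.73) = (-6.5638,-1.9326)
  v5: (1-0.578)·(-1.83,-4.28) + 0.578·(-3.11,-1.57) = (-2.5698,-2.7136)
  v6: (1-0.578)·(2.28,-1.82) + 0.578·(0.94,-0.12) = (1.5055,-0.8374)
Shoelace sum Σ(x_i·y_{i+1} − x_{i+1}·y_i):
  i=1: 2.9623·5.8010 − 1.1957·2.4535 = +14.2504 (running +14.2504)
  i=2: 1.1957·3.4794 − -3.8822·5.8010 = +26.6811 (running +40.9316)
  i=3: -3.8822·-1.9326 − -6.5638·3.4794 = +30.3409 (running +71.2725)
  i=4: -6.5638·-2.7136 − -2.5698·-1.9326 = +12.8454 (running +84.1179)
  i=5: -2.5698·-0.8374 − 1.5055·-2.7136 = +6.2373 (running +90.3551)
  i=6: 1.5055·2.4535 − 2.9623·-0.8374 = +6.1743 (running +96.5295)
Area = |Σ|/2 = |96.5295|/2 = 48.2647

Area at t=0.578: 48.2647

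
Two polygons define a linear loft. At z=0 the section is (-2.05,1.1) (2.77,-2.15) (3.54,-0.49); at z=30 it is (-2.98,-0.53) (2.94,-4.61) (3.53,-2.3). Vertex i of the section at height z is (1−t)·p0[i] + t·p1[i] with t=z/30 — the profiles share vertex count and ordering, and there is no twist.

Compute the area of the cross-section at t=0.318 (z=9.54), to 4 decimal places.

Area at t=0.318: 6.0775

Cross-section at t=0.318: each vertex is (1-t)·p0[i] + t·p1[i].
  v1: (1-0.318)·(-2.05,1.1) + 0.318·(-2.98,-0.53) = (-2.3457,0.5817)
  v2: (1-0.318)·(2.77,-2.15) + 0.318·(2.94,-4.61) = (2.8241,-2.9323)
  v3: (1-0.318)·(3.54,-0.49) + 0.318·(3.53,-2.3) = (3.5368,-1.0656)
Shoelace sum Σ(x_i·y_{i+1} − x_{i+1}·y_i):
  i=1: -2.3457·-2.9323 − 2.8241·0.5817 = +5.2357 (running +5.2357)
  i=2: 2.8241·-1.0656 − 3.5368·-2.9323 = +7.3617 (running +12.5974)
  i=3: 3.5368·0.5817 − -2.3457·-1.0656 = -0.4423 (running +12.1551)
Area = |Σ|/2 = |12.1551|/2 = 6.0775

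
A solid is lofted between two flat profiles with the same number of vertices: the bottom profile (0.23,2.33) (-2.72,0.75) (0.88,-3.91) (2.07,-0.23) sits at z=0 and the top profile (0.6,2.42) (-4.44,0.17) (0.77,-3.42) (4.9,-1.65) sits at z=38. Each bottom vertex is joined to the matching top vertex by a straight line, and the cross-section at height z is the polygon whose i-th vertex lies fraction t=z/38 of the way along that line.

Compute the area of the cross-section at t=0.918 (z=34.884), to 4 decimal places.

Area at t=0.918: 26.1471

Cross-section at t=0.918: each vertex is (1-t)·p0[i] + t·p1[i].
  v1: (1-0.918)·(0.23,2.33) + 0.918·(0.6,2.42) = (0.5697,2.4126)
  v2: (1-0.918)·(-2.72,0.75) + 0.918·(-4.44,0.17) = (-4.2990,0.2176)
  v3: (1-0.918)·(0.88,-3.91) + 0.918·(0.77,-3.42) = (0.7790,-3.4602)
  v4: (1-0.918)·(2.07,-0.23) + 0.918·(4.9,-1.65) = (4.6679,-1.5336)
Shoelace sum Σ(x_i·y_{i+1} − x_{i+1}·y_i):
  i=1: 0.5697·0.2176 − -4.2990·2.4126 = +10.4957 (running +10.4957)
  i=2: -4.2990·-3.4602 − 0.7790·0.2176 = +14.7057 (running +25.2014)
  i=3: 0.7790·-1.5336 − 4.6679·-3.4602 = +14.9572 (running +40.1586)
  i=4: 4.6679·2.4126 − 0.5697·-1.5336 = +12.1356 (running +52.2942)
Area = |Σ|/2 = |52.2942|/2 = 26.1471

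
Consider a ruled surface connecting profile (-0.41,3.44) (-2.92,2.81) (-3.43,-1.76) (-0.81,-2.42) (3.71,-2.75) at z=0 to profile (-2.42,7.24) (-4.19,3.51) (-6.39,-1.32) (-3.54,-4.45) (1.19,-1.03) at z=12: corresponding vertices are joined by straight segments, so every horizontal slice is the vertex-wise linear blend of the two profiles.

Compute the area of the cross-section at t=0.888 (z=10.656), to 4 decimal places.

Cross-section at t=0.888: each vertex is (1-t)·p0[i] + t·p1[i].
  v1: (1-0.888)·(-0.41,3.44) + 0.888·(-2.42,7.24) = (-2.1949,6.8144)
  v2: (1-0.888)·(-2.92,2.81) + 0.888·(-4.19,3.51) = (-4.0478,3.4316)
  v3: (1-0.888)·(-3.43,-1.76) + 0.888·(-6.39,-1.32) = (-6.0585,-1.3693)
  v4: (1-0.888)·(-0.81,-2.42) + 0.888·(-3.54,-4.45) = (-3.2342,-4.2226)
  v5: (1-0.888)·(3.71,-2.75) + 0.888·(1.19,-1.03) = (1.4722,-1.2226)
Shoelace sum Σ(x_i·y_{i+1} − x_{i+1}·y_i):
  i=1: -2.1949·3.4316 − -4.0478·6.8144 = +20.0511 (running +20.0511)
  i=2: -4.0478·-1.3693 − -6.0585·3.4316 = +26.3328 (running +46.3839)
  i=3: -6.0585·-4.2226 − -3.2342·-1.3693 = +21.1542 (running +67.5381)
  i=4: -3.2342·-1.2226 − 1.4722·-4.2226 = +10.1711 (running +77.7092)
  i=5: 1.4722·6.8144 − -2.1949·-1.2226 = +7.3489 (running +85.0580)
Area = |Σ|/2 = |85.0580|/2 = 42.5290

Area at t=0.888: 42.5290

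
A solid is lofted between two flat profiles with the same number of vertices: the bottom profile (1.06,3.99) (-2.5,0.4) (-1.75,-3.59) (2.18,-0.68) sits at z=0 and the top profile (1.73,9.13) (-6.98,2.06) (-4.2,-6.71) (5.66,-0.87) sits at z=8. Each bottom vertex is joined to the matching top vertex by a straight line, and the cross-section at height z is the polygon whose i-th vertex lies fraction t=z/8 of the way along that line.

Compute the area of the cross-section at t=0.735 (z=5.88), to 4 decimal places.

Area at t=0.735: 78.1024

Cross-section at t=0.735: each vertex is (1-t)·p0[i] + t·p1[i].
  v1: (1-0.735)·(1.06,3.99) + 0.735·(1.73,9.13) = (1.5524,7.7679)
  v2: (1-0.735)·(-2.5,0.4) + 0.735·(-6.98,2.06) = (-5.7928,1.6201)
  v3: (1-0.735)·(-1.75,-3.59) + 0.735·(-4.2,-6.71) = (-3.5508,-5.8832)
  v4: (1-0.735)·(2.18,-0.68) + 0.735·(5.66,-0.87) = (4.7378,-0.8196)
Shoelace sum Σ(x_i·y_{i+1} − x_{i+1}·y_i):
  i=1: 1.5524·1.6201 − -5.7928·7.7679 = +47.5130 (running +47.5130)
  i=2: -5.7928·-5.8832 − -3.5508·1.6201 = +39.8328 (running +87.3458)
  i=3: -3.5508·-0.8196 − 4.7378·-5.8832 = +30.7838 (running +118.1296)
  i=4: 4.7378·7.7679 − 1.5524·-0.8196 = +38.0752 (running +156.2048)
Area = |Σ|/2 = |156.2048|/2 = 78.1024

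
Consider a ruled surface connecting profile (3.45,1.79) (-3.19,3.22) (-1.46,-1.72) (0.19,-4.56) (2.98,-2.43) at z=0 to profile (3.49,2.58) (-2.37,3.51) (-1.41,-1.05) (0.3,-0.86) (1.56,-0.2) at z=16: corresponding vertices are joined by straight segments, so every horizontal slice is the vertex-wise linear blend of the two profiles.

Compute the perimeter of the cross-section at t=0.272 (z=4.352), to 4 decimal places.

Perimeter at t=0.272: 21.1049

Cross-section at t=0.272: each vertex is (1-t)·p0[i] + t·p1[i].
  v1: (1-0.272)·(3.45,1.79) + 0.272·(3.49,2.58) = (3.4609,2.0049)
  v2: (1-0.272)·(-3.19,3.22) + 0.272·(-2.37,3.51) = (-2.9670,3.2989)
  v3: (1-0.272)·(-1.46,-1.72) + 0.272·(-1.41,-1.05) = (-1.4464,-1.5378)
  v4: (1-0.272)·(0.19,-4.56) + 0.272·(0.3,-0.86) = (0.2199,-3.5536)
  v5: (1-0.272)·(2.98,-2.43) + 0.272·(1.56,-0.2) = (2.5938,-1.8234)
Perimeter = Σ |v_{i+1} − v_i|:
  edge 1→2: √(-6.4278² + 1.2940²) = 6.5568 (running 6.5568)
  edge 2→3: √(1.5206² + -4.8366²) = 5.0700 (running 11.6268)
  edge 3→4: √(1.6663² + -2.0158²) = 2.6154 (running 14.2422)
  edge 4→5: √(2.3738² + 1.7302²) = 2.9374 (running 17.1797)
  edge 5→1: √(0.8671² + 3.8283²) = 3.9253 (running 21.1049)
Perimeter = 21.1049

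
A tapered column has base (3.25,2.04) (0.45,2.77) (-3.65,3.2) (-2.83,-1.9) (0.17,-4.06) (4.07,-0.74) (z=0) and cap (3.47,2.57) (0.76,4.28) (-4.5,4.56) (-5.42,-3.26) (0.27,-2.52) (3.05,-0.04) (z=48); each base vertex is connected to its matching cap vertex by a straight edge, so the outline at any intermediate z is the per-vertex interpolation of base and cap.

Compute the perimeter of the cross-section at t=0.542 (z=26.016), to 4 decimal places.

Cross-section at t=0.542: each vertex is (1-t)·p0[i] + t·p1[i].
  v1: (1-0.542)·(3.25,2.04) + 0.542·(3.47,2.57) = (3.3692,2.3273)
  v2: (1-0.542)·(0.45,2.77) + 0.542·(0.76,4.28) = (0.6180,3.5884)
  v3: (1-0.542)·(-3.65,3.2) + 0.542·(-4.5,4.56) = (-4.1107,3.9371)
  v4: (1-0.542)·(-2.83,-1.9) + 0.542·(-5.42,-3.26) = (-4.2338,-2.6371)
  v5: (1-0.542)·(0.17,-4.06) + 0.542·(0.27,-2.52) = (0.2242,-3.2253)
  v6: (1-0.542)·(4.07,-0.74) + 0.542·(3.05,-0.04) = (3.5172,-0.3606)
Perimeter = Σ |v_{i+1} − v_i|:
  edge 1→2: √(-2.7512² + 1.2612²) = 3.0265 (running 3.0265)
  edge 2→3: √(-4.7287² + 0.3487²) = 4.7416 (running 7.7681)
  edge 3→4: √(-0.1231² + -6.5742²) = 6.5754 (running 14.3435)
  edge 4→5: √(4.4580² + -0.5882²) = 4.4966 (running 18.8401)
  edge 5→6: √(3.2930² + 2.8647²) = 4.3647 (running 23.2047)
  edge 6→1: √(-0.1479² + 2.6879²) = 2.6919 (running 25.8967)
Perimeter = 25.8967

Perimeter at t=0.542: 25.8967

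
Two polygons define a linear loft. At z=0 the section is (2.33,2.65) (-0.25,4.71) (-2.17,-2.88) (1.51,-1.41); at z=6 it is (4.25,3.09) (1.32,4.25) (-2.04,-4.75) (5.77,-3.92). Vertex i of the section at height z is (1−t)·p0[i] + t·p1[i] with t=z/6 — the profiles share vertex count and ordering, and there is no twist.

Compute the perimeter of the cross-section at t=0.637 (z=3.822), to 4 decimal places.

Perimeter at t=0.637: 24.4991

Cross-section at t=0.637: each vertex is (1-t)·p0[i] + t·p1[i].
  v1: (1-0.637)·(2.33,2.65) + 0.637·(4.25,3.09) = (3.5530,2.9303)
  v2: (1-0.637)·(-0.25,4.71) + 0.637·(1.32,4.25) = (0.7501,4.4170)
  v3: (1-0.637)·(-2.17,-2.88) + 0.637·(-2.04,-4.75) = (-2.0872,-4.0712)
  v4: (1-0.637)·(1.51,-1.41) + 0.637·(5.77,-3.92) = (4.2236,-3.0089)
Perimeter = Σ |v_{i+1} − v_i|:
  edge 1→2: √(-2.8030² + 1.4867²) = 3.1728 (running 3.1728)
  edge 2→3: √(-2.8373² + -8.4882²) = 8.9498 (running 12.1226)
  edge 3→4: √(6.3108² + 1.0623²) = 6.3996 (running 18.5222)
  edge 4→1: √(-0.6706² + 5.9391²) = 5.9769 (running 24.4991)
Perimeter = 24.4991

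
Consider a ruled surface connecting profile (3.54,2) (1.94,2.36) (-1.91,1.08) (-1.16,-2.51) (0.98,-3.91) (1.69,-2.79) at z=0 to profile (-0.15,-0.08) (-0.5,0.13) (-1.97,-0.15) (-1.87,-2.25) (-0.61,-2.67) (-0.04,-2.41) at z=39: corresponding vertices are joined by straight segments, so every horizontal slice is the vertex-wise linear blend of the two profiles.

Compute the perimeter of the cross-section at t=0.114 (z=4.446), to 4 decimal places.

Cross-section at t=0.114: each vertex is (1-t)·p0[i] + t·p1[i].
  v1: (1-0.114)·(3.54,2) + 0.114·(-0.15,-0.08) = (3.1193,1.7629)
  v2: (1-0.114)·(1.94,2.36) + 0.114·(-0.5,0.13) = (1.6618,2.1058)
  v3: (1-0.114)·(-1.91,1.08) + 0.114·(-1.97,-0.15) = (-1.9168,0.9398)
  v4: (1-0.114)·(-1.16,-2.51) + 0.114·(-1.87,-2.25) = (-1.2409,-2.4804)
  v5: (1-0.114)·(0.98,-3.91) + 0.114·(-0.61,-2.67) = (0.7987,-3.7686)
  v6: (1-0.114)·(1.69,-2.79) + 0.114·(-0.04,-2.41) = (1.4928,-2.7467)
Perimeter = Σ |v_{i+1} − v_i|:
  edge 1→2: √(-1.4575² + 0.3429²) = 1.4973 (running 1.4973)
  edge 2→3: √(-3.5787² + -1.1660²) = 3.7638 (running 5.2611)
  edge 3→4: √(0.6759² + -3.4201²) = 3.4863 (running 8.7474)
  edge 4→5: √(2.0397² + -1.2883²) = 2.4125 (running 11.1599)
  edge 5→6: √(0.6940² + 1.0220²) = 1.2354 (running 12.3952)
  edge 6→1: √(1.6266² + 4.5096²) = 4.7939 (running 17.1892)
Perimeter = 17.1892

Perimeter at t=0.114: 17.1892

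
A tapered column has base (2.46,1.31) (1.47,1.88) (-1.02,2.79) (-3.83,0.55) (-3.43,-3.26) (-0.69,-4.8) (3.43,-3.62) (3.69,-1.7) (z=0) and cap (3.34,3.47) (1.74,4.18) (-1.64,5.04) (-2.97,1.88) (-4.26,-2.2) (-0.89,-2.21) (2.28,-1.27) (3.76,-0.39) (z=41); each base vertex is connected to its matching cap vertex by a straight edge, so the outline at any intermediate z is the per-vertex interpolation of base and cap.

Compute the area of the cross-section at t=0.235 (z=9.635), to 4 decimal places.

Area at t=0.235: 41.2818

Cross-section at t=0.235: each vertex is (1-t)·p0[i] + t·p1[i].
  v1: (1-0.235)·(2.46,1.31) + 0.235·(3.34,3.47) = (2.6668,1.8176)
  v2: (1-0.235)·(1.47,1.88) + 0.235·(1.74,4.18) = (1.5334,2.4205)
  v3: (1-0.235)·(-1.02,2.79) + 0.235·(-1.64,5.04) = (-1.1657,3.3187)
  v4: (1-0.235)·(-3.83,0.55) + 0.235·(-2.97,1.88) = (-3.6279,0.8626)
  v5: (1-0.235)·(-3.43,-3.26) + 0.235·(-4.26,-2.2) = (-3.6250,-3.0109)
  v6: (1-0.235)·(-0.69,-4.8) + 0.235·(-0.89,-2.21) = (-0.7370,-4.1913)
  v7: (1-0.235)·(3.43,-3.62) + 0.235·(2.28,-1.27) = (3.1598,-3.0678)
  v8: (1-0.235)·(3.69,-1.7) + 0.235·(3.76,-0.39) = (3.7064,-1.3921)
Shoelace sum Σ(x_i·y_{i+1} − x_{i+1}·y_i):
  i=1: 2.6668·2.4205 − 1.5334·1.8176 = +3.6678 (running +3.6678)
  i=2: 1.5334·3.3187 − -1.1657·2.4205 = +7.9107 (running +11.5785)
  i=3: -1.1657·0.8626 − -3.6279·3.3187 = +11.0346 (running +22.6131)
  i=4: -3.6279·-3.0109 − -3.6250·0.8626 = +14.0500 (running +36.6632)
  i=5: -3.6250·-4.1913 − -0.7370·-3.0109 = +12.9748 (running +49.6380)
  i=6: -0.7370·-3.0678 − 3.1598·-4.1913 = +15.5045 (running +65.1425)
  i=7: 3.1598·-1.3921 − 3.7064·-3.0678 = +6.9716 (running +72.1141)
  i=8: 3.7064·1.8176 − 2.6668·-1.3921 = +10.4494 (running +82.5636)
Area = |Σ|/2 = |82.5636|/2 = 41.2818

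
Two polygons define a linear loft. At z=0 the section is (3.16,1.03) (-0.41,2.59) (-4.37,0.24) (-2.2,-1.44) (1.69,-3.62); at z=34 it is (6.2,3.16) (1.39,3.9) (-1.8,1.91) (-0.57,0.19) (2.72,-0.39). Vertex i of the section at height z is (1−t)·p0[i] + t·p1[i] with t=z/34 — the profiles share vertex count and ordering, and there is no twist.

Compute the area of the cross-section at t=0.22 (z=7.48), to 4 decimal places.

Area at t=0.22: 24.3287

Cross-section at t=0.22: each vertex is (1-t)·p0[i] + t·p1[i].
  v1: (1-0.22)·(3.16,1.03) + 0.22·(6.2,3.16) = (3.8288,1.4986)
  v2: (1-0.22)·(-0.41,2.59) + 0.22·(1.39,3.9) = (-0.0140,2.8782)
  v3: (1-0.22)·(-4.37,0.24) + 0.22·(-1.8,1.91) = (-3.8046,0.6074)
  v4: (1-0.22)·(-2.2,-1.44) + 0.22·(-0.57,0.19) = (-1.8414,-1.0814)
  v5: (1-0.22)·(1.69,-3.62) + 0.22·(2.72,-0.39) = (1.9166,-2.9094)
Shoelace sum Σ(x_i·y_{i+1} − x_{i+1}·y_i):
  i=1: 3.8288·2.8782 − -0.0140·1.4986 = +11.0410 (running +11.0410)
  i=2: -0.0140·0.6074 − -3.8046·2.8782 = +10.9419 (running +21.9829)
  i=3: -3.8046·-1.0814 − -1.8414·0.6074 = +5.2328 (running +27.2157)
  i=4: -1.8414·-2.9094 − 1.9166·-1.0814 = +7.4300 (running +34.6457)
  i=5: 1.9166·1.4986 − 3.8288·-2.9094 = +14.0117 (running +48.6574)
Area = |Σ|/2 = |48.6574|/2 = 24.3287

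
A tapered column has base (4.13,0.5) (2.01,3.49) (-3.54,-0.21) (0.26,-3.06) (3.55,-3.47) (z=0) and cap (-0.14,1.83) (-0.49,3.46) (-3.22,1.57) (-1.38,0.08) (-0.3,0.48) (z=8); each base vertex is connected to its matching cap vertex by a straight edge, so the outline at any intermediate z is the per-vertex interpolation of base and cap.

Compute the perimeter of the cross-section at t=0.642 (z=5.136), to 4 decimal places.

Cross-section at t=0.642: each vertex is (1-t)·p0[i] + t·p1[i].
  v1: (1-0.642)·(4.13,0.5) + 0.642·(-0.14,1.83) = (1.3887,1.3539)
  v2: (1-0.642)·(2.01,3.49) + 0.642·(-0.49,3.46) = (0.4050,3.4707)
  v3: (1-0.642)·(-3.54,-0.21) + 0.642·(-3.22,1.57) = (-3.3346,0.9328)
  v4: (1-0.642)·(0.26,-3.06) + 0.642·(-1.38,0.08) = (-0.7929,-1.0441)
  v5: (1-0.642)·(3.55,-3.47) + 0.642·(-0.3,0.48) = (1.0783,-0.9341)
Perimeter = Σ |v_{i+1} − v_i|:
  edge 1→2: √(-0.9837² + 2.1169²) = 2.3343 (running 2.3343)
  edge 2→3: √(-3.7396² + -2.5380²) = 4.5195 (running 6.8537)
  edge 3→4: √(2.5417² + -1.9769²) = 3.2200 (running 10.0737)
  edge 4→5: √(1.8712² + 0.1100²) = 1.8744 (running 11.9481)
  edge 5→1: √(0.3104² + 2.2880²) = 2.3089 (running 14.2570)
Perimeter = 14.2570

Perimeter at t=0.642: 14.2570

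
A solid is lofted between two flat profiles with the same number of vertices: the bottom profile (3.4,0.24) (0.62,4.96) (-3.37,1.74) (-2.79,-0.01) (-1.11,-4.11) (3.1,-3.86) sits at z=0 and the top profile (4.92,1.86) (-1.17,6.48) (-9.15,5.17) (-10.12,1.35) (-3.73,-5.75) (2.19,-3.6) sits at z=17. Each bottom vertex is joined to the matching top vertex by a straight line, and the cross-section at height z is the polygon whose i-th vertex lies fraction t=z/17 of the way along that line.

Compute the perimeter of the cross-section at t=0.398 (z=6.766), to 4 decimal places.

Cross-section at t=0.398: each vertex is (1-t)·p0[i] + t·p1[i].
  v1: (1-0.398)·(3.4,0.24) + 0.398·(4.92,1.86) = (4.0050,0.8848)
  v2: (1-0.398)·(0.62,4.96) + 0.398·(-1.17,6.48) = (-0.0924,5.5650)
  v3: (1-0.398)·(-3.37,1.74) + 0.398·(-9.15,5.17) = (-5.6704,3.1051)
  v4: (1-0.398)·(-2.79,-0.01) + 0.398·(-10.12,1.35) = (-5.7073,0.5313)
  v5: (1-0.398)·(-1.11,-4.11) + 0.398·(-3.73,-5.75) = (-2.1528,-4.7627)
  v6: (1-0.398)·(3.1,-3.86) + 0.398·(2.19,-3.6) = (2.7378,-3.7565)
Perimeter = Σ |v_{i+1} − v_i|:
  edge 1→2: √(-4.0974² + 4.6802²) = 6.2204 (running 6.2204)
  edge 2→3: √(-5.5780² + -2.4598²) = 6.0963 (running 12.3167)
  edge 3→4: √(-0.0369² + -2.5739²) = 2.5741 (running 14.8908)
  edge 4→5: √(3.5546² + -5.2940²) = 6.3766 (running 21.2674)
  edge 5→6: √(4.8906² + 1.0062²) = 4.9930 (running 26.2604)
  edge 6→1: √(1.2671² + 4.6413²) = 4.8111 (running 31.0716)
Perimeter = 31.0716

Perimeter at t=0.398: 31.0716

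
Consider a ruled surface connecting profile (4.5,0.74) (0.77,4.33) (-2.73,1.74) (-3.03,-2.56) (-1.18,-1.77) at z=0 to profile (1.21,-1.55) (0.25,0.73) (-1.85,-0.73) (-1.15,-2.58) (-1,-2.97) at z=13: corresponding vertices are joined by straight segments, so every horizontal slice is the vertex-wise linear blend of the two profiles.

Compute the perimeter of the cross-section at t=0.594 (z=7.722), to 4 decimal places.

Perimeter at t=0.594: 14.5617

Cross-section at t=0.594: each vertex is (1-t)·p0[i] + t·p1[i].
  v1: (1-0.594)·(4.5,0.74) + 0.594·(1.21,-1.55) = (2.5457,-0.6203)
  v2: (1-0.594)·(0.77,4.33) + 0.594·(0.25,0.73) = (0.4611,2.1916)
  v3: (1-0.594)·(-2.73,1.74) + 0.594·(-1.85,-0.73) = (-2.2073,0.2728)
  v4: (1-0.594)·(-3.03,-2.56) + 0.594·(-1.15,-2.58) = (-1.9133,-2.5719)
  v5: (1-0.594)·(-1.18,-1.77) + 0.594·(-1,-2.97) = (-1.0731,-2.4828)
Perimeter = Σ |v_{i+1} − v_i|:
  edge 1→2: √(-2.0846² + 2.8119²) = 3.5003 (running 3.5003)
  edge 2→3: √(-2.6684² + -1.9188²) = 3.2867 (running 6.7870)
  edge 3→4: √(0.2940² + -2.8447²) = 2.8599 (running 9.6468)
  edge 4→5: √(0.8402² + 0.0891²) = 0.8449 (running 10.4917)
  edge 5→1: √(3.6188² + 1.8625²) = 4.0700 (running 14.5617)
Perimeter = 14.5617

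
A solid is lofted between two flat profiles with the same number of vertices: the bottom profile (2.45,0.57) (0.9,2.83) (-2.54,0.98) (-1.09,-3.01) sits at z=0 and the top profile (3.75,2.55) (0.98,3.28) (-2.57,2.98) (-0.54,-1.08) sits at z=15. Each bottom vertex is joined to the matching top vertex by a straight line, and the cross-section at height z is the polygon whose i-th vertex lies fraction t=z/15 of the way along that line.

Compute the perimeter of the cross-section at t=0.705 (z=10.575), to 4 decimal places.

Perimeter at t=0.705: 16.1716

Cross-section at t=0.705: each vertex is (1-t)·p0[i] + t·p1[i].
  v1: (1-0.705)·(2.45,0.57) + 0.705·(3.75,2.55) = (3.3665,1.9659)
  v2: (1-0.705)·(0.9,2.83) + 0.705·(0.98,3.28) = (0.9564,3.1472)
  v3: (1-0.705)·(-2.54,0.98) + 0.705·(-2.57,2.98) = (-2.5611,2.3900)
  v4: (1-0.705)·(-1.09,-3.01) + 0.705·(-0.54,-1.08) = (-0.7023,-1.6494)
Perimeter = Σ |v_{i+1} − v_i|:
  edge 1→2: √(-2.4101² + 1.1813²) = 2.6841 (running 2.6841)
  edge 2→3: √(-3.5175² + -0.7572²) = 3.5981 (running 6.2822)
  edge 3→4: √(1.8589² + -4.0393²) = 4.4466 (running 10.7288)
  edge 4→1: √(4.0687² + 3.6152²) = 5.4429 (running 16.1716)
Perimeter = 16.1716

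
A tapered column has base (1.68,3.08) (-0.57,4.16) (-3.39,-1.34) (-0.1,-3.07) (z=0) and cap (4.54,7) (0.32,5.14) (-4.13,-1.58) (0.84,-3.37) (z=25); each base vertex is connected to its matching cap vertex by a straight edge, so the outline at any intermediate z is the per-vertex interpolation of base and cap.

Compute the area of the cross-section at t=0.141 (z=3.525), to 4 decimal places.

Area at t=0.141: 21.8605

Cross-section at t=0.141: each vertex is (1-t)·p0[i] + t·p1[i].
  v1: (1-0.141)·(1.68,3.08) + 0.141·(4.54,7) = (2.0833,3.6327)
  v2: (1-0.141)·(-0.57,4.16) + 0.141·(0.32,5.14) = (-0.4445,4.2982)
  v3: (1-0.141)·(-3.39,-1.34) + 0.141·(-4.13,-1.58) = (-3.4943,-1.3738)
  v4: (1-0.141)·(-0.1,-3.07) + 0.141·(0.84,-3.37) = (0.0325,-3.1123)
Shoelace sum Σ(x_i·y_{i+1} − x_{i+1}·y_i):
  i=1: 2.0833·4.2982 − -0.4445·3.6327 = +10.5690 (running +10.5690)
  i=2: -0.4445·-1.3738 − -3.4943·4.2982 = +15.6300 (running +26.1990)
  i=3: -3.4943·-3.1123 − 0.0325·-1.3738 = +10.9201 (running +37.1191)
  i=4: 0.0325·3.6327 − 2.0833·-3.1123 = +6.6019 (running +43.7211)
Area = |Σ|/2 = |43.7211|/2 = 21.8605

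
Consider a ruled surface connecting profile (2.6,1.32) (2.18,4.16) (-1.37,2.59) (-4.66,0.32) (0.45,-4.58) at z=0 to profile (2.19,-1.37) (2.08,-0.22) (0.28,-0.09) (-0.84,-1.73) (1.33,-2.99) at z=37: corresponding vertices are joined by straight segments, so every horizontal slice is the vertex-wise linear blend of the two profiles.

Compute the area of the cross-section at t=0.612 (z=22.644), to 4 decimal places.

Area at t=0.612: 13.3523

Cross-section at t=0.612: each vertex is (1-t)·p0[i] + t·p1[i].
  v1: (1-0.612)·(2.6,1.32) + 0.612·(2.19,-1.37) = (2.3491,-0.3263)
  v2: (1-0.612)·(2.18,4.16) + 0.612·(2.08,-0.22) = (2.1188,1.4794)
  v3: (1-0.612)·(-1.37,2.59) + 0.612·(0.28,-0.09) = (-0.3602,0.9498)
  v4: (1-0.612)·(-4.66,0.32) + 0.612·(-0.84,-1.73) = (-2.3222,-0.9346)
  v5: (1-0.612)·(0.45,-4.58) + 0.612·(1.33,-2.99) = (0.9886,-3.6069)
Shoelace sum Σ(x_i·y_{i+1} − x_{i+1}·y_i):
  i=1: 2.3491·1.4794 − 2.1188·-0.3263 = +4.1666 (running +4.1666)
  i=2: 2.1188·0.9498 − -0.3602·1.4794 = +2.5454 (running +6.7121)
  i=3: -0.3602·-0.9346 − -2.3222·0.9498 = +2.5423 (running +9.2544)
  i=4: -2.3222·-3.6069 − 0.9886·-0.9346 = +9.2998 (running +18.5541)
  i=5: 0.9886·-0.3263 − 2.3491·-3.6069 = +8.1504 (running +26.7045)
Area = |Σ|/2 = |26.7045|/2 = 13.3523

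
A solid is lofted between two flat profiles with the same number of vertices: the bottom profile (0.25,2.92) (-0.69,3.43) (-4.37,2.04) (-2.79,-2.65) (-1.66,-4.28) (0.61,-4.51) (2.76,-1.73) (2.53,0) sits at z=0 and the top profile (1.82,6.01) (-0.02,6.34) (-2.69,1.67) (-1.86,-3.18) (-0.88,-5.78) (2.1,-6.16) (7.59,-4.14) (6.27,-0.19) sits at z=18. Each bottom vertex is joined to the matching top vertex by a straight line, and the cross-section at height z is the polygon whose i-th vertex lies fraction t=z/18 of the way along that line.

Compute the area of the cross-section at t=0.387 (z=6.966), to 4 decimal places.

Cross-section at t=0.387: each vertex is (1-t)·p0[i] + t·p1[i].
  v1: (1-0.387)·(0.25,2.92) + 0.387·(1.82,6.01) = (0.8576,4.1158)
  v2: (1-0.387)·(-0.69,3.43) + 0.387·(-0.02,6.34) = (-0.4307,4.5562)
  v3: (1-0.387)·(-4.37,2.04) + 0.387·(-2.69,1.67) = (-3.7198,1.8968)
  v4: (1-0.387)·(-2.79,-2.65) + 0.387·(-1.86,-3.18) = (-2.4301,-2.8551)
  v5: (1-0.387)·(-1.66,-4.28) + 0.387·(-0.88,-5.78) = (-1.3581,-4.8605)
  v6: (1-0.387)·(0.61,-4.51) + 0.387·(2.1,-6.16) = (1.1866,-5.1486)
  v7: (1-0.387)·(2.76,-1.73) + 0.387·(7.59,-4.14) = (4.6292,-2.6627)
  v8: (1-0.387)·(2.53,0) + 0.387·(6.27,-0.19) = (3.9774,-0.0735)
Shoelace sum Σ(x_i·y_{i+1} − x_{i+1}·y_i):
  i=1: 0.8576·4.5562 − -0.4307·4.1158 = +5.6801 (running +5.6801)
  i=2: -0.4307·1.8968 − -3.7198·4.5562 = +16.1312 (running +21.8113)
  i=3: -3.7198·-2.8551 − -2.4301·1.8968 = +15.2300 (running +37.0413)
  i=4: -2.4301·-4.8605 − -1.3581·-2.8551 = +7.9338 (running +44.9751)
  i=5: -1.3581·-5.1486 − 1.1866·-4.8605 = +12.7601 (running +57.7352)
  i=6: 1.1866·-2.6627 − 4.6292·-5.1486 = +20.6741 (running +78.4093)
  i=7: 4.6292·-0.0735 − 3.9774·-2.6627 = +10.2501 (running +88.6593)
  i=8: 3.9774·4.1158 − 0.8576·-0.0735 = +16.4333 (running +105.0926)
Area = |Σ|/2 = |105.0926|/2 = 52.5463

Area at t=0.387: 52.5463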